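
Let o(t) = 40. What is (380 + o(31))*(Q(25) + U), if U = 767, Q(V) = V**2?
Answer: 584640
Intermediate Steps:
(380 + o(31))*(Q(25) + U) = (380 + 40)*(25**2 + 767) = 420*(625 + 767) = 420*1392 = 584640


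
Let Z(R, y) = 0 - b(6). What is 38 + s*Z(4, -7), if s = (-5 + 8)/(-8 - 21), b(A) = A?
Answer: 1120/29 ≈ 38.621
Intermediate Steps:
s = -3/29 (s = 3/(-29) = 3*(-1/29) = -3/29 ≈ -0.10345)
Z(R, y) = -6 (Z(R, y) = 0 - 1*6 = 0 - 6 = -6)
38 + s*Z(4, -7) = 38 - 3/29*(-6) = 38 + 18/29 = 1120/29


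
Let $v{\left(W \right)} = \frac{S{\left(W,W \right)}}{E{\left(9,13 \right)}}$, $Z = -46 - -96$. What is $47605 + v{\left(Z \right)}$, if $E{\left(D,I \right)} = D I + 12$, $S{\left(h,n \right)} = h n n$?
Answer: $\frac{6266045}{129} \approx 48574.0$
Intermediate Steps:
$S{\left(h,n \right)} = h n^{2}$
$Z = 50$ ($Z = -46 + 96 = 50$)
$E{\left(D,I \right)} = 12 + D I$
$v{\left(W \right)} = \frac{W^{3}}{129}$ ($v{\left(W \right)} = \frac{W W^{2}}{12 + 9 \cdot 13} = \frac{W^{3}}{12 + 117} = \frac{W^{3}}{129}$)
$47605 + v{\left(Z \right)} = 47605 + \frac{50^{3}}{129} = 47605 + \frac{1}{129} \cdot 125000 = 47605 + \frac{125000}{129} = \frac{6266045}{129}$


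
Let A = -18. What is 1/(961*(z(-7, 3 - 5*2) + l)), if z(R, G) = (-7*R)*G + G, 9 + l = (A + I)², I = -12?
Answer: 1/519901 ≈ 1.9234e-6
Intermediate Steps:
l = 891 (l = -9 + (-18 - 12)² = -9 + (-30)² = -9 + 900 = 891)
z(R, G) = G - 7*G*R (z(R, G) = -7*G*R + G = G - 7*G*R)
1/(961*(z(-7, 3 - 5*2) + l)) = 1/(961*((3 - 5*2)*(1 - 7*(-7)) + 891)) = 1/(961*((3 - 10)*(1 + 49) + 891)) = 1/(961*(-7*50 + 891)) = 1/(961*(-350 + 891)) = 1/(961*541) = 1/519901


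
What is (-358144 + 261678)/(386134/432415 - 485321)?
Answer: 41713345390/209859694081 ≈ 0.19877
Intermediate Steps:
(-358144 + 261678)/(386134/432415 - 485321) = -96466/(386134*(1/432415) - 485321) = -96466/(386134/432415 - 485321) = -96466/(-209859694081/432415) = -96466*(-432415/209859694081) = 41713345390/209859694081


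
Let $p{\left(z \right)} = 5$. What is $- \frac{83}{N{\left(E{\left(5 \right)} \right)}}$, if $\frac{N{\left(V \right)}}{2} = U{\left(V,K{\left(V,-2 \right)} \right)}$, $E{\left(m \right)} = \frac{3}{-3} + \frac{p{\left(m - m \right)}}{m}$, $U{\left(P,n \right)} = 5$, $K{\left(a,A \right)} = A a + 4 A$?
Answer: $- \frac{83}{10} \approx -8.3$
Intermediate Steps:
$K{\left(a,A \right)} = 4 A + A a$
$E{\left(m \right)} = -1 + \frac{5}{m}$ ($E{\left(m \right)} = \frac{3}{-3} + \frac{5}{m} = 3 \left(- \frac{1}{3}\right) + \frac{5}{m} = -1 + \frac{5}{m}$)
$N{\left(V \right)} = 10$ ($N{\left(V \right)} = 2 \cdot 5 = 10$)
$- \frac{83}{N{\left(E{\left(5 \right)} \right)}} = - \frac{83}{10}$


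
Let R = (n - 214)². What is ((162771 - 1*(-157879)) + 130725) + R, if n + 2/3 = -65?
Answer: 4766296/9 ≈ 5.2959e+5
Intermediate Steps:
n = -197/3 (n = -⅔ - 65 = -197/3 ≈ -65.667)
R = 703921/9 (R = (-197/3 - 214)² = (-839/3)² = 703921/9 ≈ 78214.)
((162771 - 1*(-157879)) + 130725) + R = ((162771 - 1*(-157879)) + 130725) + 703921/9 = ((162771 + 157879) + 130725) + 703921/9 = (320650 + 130725) + 703921/9 = 451375 + 703921/9 = 4766296/9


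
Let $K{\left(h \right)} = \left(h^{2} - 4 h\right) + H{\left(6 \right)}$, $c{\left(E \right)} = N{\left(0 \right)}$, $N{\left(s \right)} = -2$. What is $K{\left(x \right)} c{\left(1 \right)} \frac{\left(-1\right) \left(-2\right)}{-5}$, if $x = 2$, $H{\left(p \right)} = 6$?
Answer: $\frac{8}{5} \approx 1.6$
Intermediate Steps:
$c{\left(E \right)} = -2$
$K{\left(h \right)} = 6 + h^{2} - 4 h$ ($K{\left(h \right)} = \left(h^{2} - 4 h\right) + 6 = 6 + h^{2} - 4 h$)
$K{\left(x \right)} c{\left(1 \right)} \frac{\left(-1\right) \left(-2\right)}{-5} = \left(6 + 2^{2} - 8\right) \left(-2\right) \frac{\left(-1\right) \left(-2\right)}{-5} = \left(6 + 4 - 8\right) \left(-2\right) 2 \left(- \frac{1}{5}\right) = 2 \left(-2\right) \left(- \frac{2}{5}\right) = \left(-4\right) \left(- \frac{2}{5}\right) = \frac{8}{5}$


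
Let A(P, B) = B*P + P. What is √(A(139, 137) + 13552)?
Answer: √32734 ≈ 180.93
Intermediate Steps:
A(P, B) = P + B*P
√(A(139, 137) + 13552) = √(139*(1 + 137) + 13552) = √(139*138 + 13552) = √(19182 + 13552) = √32734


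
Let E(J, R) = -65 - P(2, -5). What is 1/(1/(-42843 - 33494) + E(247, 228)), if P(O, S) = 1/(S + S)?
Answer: -763370/49542723 ≈ -0.015408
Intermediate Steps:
P(O, S) = 1/(2*S)
E(J, R) = -649/10 (E(J, R) = -65 - 1/(2*(-5)) = -65 - (-1)/(2*5) = -65 - 1*(-1/10) = -65 + 1/10 = -649/10)
1/(1/(-42843 - 33494) + E(247, 228)) = 1/(1/(-42843 - 33494) - 649/10) = 1/(1/(-76337) - 649/10) = 1/(-1/76337 - 649/10) = 1/(-49542723/763370) = -763370/49542723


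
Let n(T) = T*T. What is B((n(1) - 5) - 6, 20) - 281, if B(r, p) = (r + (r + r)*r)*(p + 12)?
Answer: 5799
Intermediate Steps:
n(T) = T**2
B(r, p) = (12 + p)*(r + 2*r**2) (B(r, p) = (r + (2*r)*r)*(12 + p) = (r + 2*r**2)*(12 + p) = (12 + p)*(r + 2*r**2))
B((n(1) - 5) - 6, 20) - 281 = ((1**2 - 5) - 6)*(12 + 20 + 24*((1**2 - 5) - 6) + 2*20*((1**2 - 5) - 6)) - 281 = ((1 - 5) - 6)*(12 + 20 + 24*((1 - 5) - 6) + 2*20*((1 - 5) - 6)) - 281 = (-4 - 6)*(12 + 20 + 24*(-4 - 6) + 2*20*(-4 - 6)) - 281 = -10*(12 + 20 + 24*(-10) + 2*20*(-10)) - 281 = -10*(12 + 20 - 240 - 400) - 281 = -10*(-608) - 281 = 6080 - 281 = 5799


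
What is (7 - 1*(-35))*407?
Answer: 17094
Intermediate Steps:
(7 - 1*(-35))*407 = (7 + 35)*407 = 42*407 = 17094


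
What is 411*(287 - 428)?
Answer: -57951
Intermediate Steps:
411*(287 - 428) = 411*(-141) = -57951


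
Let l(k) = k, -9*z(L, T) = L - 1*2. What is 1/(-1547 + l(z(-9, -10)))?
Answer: -9/13912 ≈ -0.00064692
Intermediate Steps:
z(L, T) = 2/9 - L/9 (z(L, T) = -(L - 1*2)/9 = -(L - 2)/9 = -(-2 + L)/9 = 2/9 - L/9)
1/(-1547 + l(z(-9, -10))) = 1/(-1547 + (2/9 - 1/9*(-9))) = 1/(-1547 + (2/9 + 1)) = 1/(-1547 + 11/9) = 1/(-13912/9) = -9/13912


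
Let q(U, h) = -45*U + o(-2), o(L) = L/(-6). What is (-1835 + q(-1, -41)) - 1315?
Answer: -9314/3 ≈ -3104.7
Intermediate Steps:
o(L) = -L/6 (o(L) = L*(-⅙) = -L/6)
q(U, h) = ⅓ - 45*U (q(U, h) = -45*U - ⅙*(-2) = -45*U + ⅓ = ⅓ - 45*U)
(-1835 + q(-1, -41)) - 1315 = (-1835 + (⅓ - 45*(-1))) - 1315 = (-1835 + (⅓ + 45)) - 1315 = (-1835 + 136/3) - 1315 = -5369/3 - 1315 = -9314/3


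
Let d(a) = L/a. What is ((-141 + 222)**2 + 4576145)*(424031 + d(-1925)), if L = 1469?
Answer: 3740671378185436/1925 ≈ 1.9432e+12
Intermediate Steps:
d(a) = 1469/a
((-141 + 222)**2 + 4576145)*(424031 + d(-1925)) = ((-141 + 222)**2 + 4576145)*(424031 + 1469/(-1925)) = (81**2 + 4576145)*(424031 + 1469*(-1/1925)) = (6561 + 4576145)*(424031 - 1469/1925) = 4582706*(816258206/1925) = 3740671378185436/1925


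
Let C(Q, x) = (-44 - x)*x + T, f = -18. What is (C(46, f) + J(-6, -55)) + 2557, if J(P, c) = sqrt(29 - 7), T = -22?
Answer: 3003 + sqrt(22) ≈ 3007.7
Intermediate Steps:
J(P, c) = sqrt(22)
C(Q, x) = -22 + x*(-44 - x) (C(Q, x) = (-44 - x)*x - 22 = x*(-44 - x) - 22 = -22 + x*(-44 - x))
(C(46, f) + J(-6, -55)) + 2557 = ((-22 - 1*(-18)**2 - 44*(-18)) + sqrt(22)) + 2557 = ((-22 - 1*324 + 792) + sqrt(22)) + 2557 = ((-22 - 324 + 792) + sqrt(22)) + 2557 = (446 + sqrt(22)) + 2557 = 3003 + sqrt(22)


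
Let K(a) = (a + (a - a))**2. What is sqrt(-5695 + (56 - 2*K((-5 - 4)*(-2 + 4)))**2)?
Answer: sqrt(344769) ≈ 587.17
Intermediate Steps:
K(a) = a**2 (K(a) = (a + 0)**2 = a**2)
sqrt(-5695 + (56 - 2*K((-5 - 4)*(-2 + 4)))**2) = sqrt(-5695 + (56 - 2*(-5 - 4)**2*(-2 + 4)**2)**2) = sqrt(-5695 + (56 - 2*(-9*2)**2)**2) = sqrt(-5695 + (56 - 2*(-18)**2)**2) = sqrt(-5695 + (56 - 2*324)**2) = sqrt(-5695 + (56 - 648)**2) = sqrt(-5695 + (-592)**2) = sqrt(-5695 + 350464) = sqrt(344769)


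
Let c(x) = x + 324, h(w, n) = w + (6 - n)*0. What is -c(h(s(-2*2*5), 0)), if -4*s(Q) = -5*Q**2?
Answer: -824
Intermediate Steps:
s(Q) = 5*Q**2/4 (s(Q) = -(-5)*Q**2/4 = 5*Q**2/4)
h(w, n) = w (h(w, n) = w + 0 = w)
c(x) = 324 + x
-c(h(s(-2*2*5), 0)) = -(324 + 5*(-2*2*5)**2/4) = -(324 + 5*(-4*5)**2/4) = -(324 + (5/4)*(-20)**2) = -(324 + (5/4)*400) = -(324 + 500) = -1*824 = -824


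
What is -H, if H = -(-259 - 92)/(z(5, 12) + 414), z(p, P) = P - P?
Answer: -39/46 ≈ -0.84783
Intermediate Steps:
z(p, P) = 0
H = 39/46 (H = -(-259 - 92)/(0 + 414) = -(-351)/414 = -1*(-39/46) = 39/46 ≈ 0.84783)
-H = -1*39/46 = -39/46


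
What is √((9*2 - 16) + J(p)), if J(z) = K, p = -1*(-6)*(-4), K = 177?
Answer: √179 ≈ 13.379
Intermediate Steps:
p = -24 (p = 6*(-4) = -24)
J(z) = 177
√((9*2 - 16) + J(p)) = √((9*2 - 16) + 177) = √((18 - 16) + 177) = √(2 + 177) = √179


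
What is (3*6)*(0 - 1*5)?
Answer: -90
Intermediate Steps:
(3*6)*(0 - 1*5) = 18*(0 - 5) = 18*(-5) = -90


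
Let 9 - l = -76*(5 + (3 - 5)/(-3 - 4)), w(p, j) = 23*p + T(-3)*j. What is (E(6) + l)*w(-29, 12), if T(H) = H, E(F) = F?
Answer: -2050651/7 ≈ -2.9295e+5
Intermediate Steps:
w(p, j) = -3*j + 23*p (w(p, j) = 23*p - 3*j = -3*j + 23*p)
l = 2875/7 (l = 9 - (-76)*(5 + (3 - 5)/(-3 - 4)) = 9 - (-76)*(5 - 2/(-7)) = 9 - (-76)*(5 - 2*(-1/7)) = 9 - (-76)*(5 + 2/7) = 9 - (-76)*37/7 = 9 - 1*(-2812/7) = 9 + 2812/7 = 2875/7 ≈ 410.71)
(E(6) + l)*w(-29, 12) = (6 + 2875/7)*(-3*12 + 23*(-29)) = 2917*(-36 - 667)/7 = (2917/7)*(-703) = -2050651/7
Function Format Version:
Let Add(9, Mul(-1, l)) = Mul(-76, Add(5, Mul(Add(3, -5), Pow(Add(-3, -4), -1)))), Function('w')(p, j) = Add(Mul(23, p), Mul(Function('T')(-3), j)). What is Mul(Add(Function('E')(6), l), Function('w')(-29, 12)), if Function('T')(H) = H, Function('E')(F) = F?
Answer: Rational(-2050651, 7) ≈ -2.9295e+5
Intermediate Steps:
Function('w')(p, j) = Add(Mul(-3, j), Mul(23, p)) (Function('w')(p, j) = Add(Mul(23, p), Mul(-3, j)) = Add(Mul(-3, j), Mul(23, p)))
l = Rational(2875, 7) (l = Add(9, Mul(-1, Mul(-76, Add(5, Mul(Add(3, -5), Pow(Add(-3, -4), -1)))))) = Add(9, Mul(-1, Mul(-76, Add(5, Mul(-2, Pow(-7, -1)))))) = Add(9, Mul(-1, Mul(-76, Add(5, Mul(-2, Rational(-1, 7)))))) = Add(9, Mul(-1, Mul(-76, Add(5, Rational(2, 7))))) = Add(9, Mul(-1, Mul(-76, Rational(37, 7)))) = Add(9, Mul(-1, Rational(-2812, 7))) = Add(9, Rational(2812, 7)) = Rational(2875, 7) ≈ 410.71)
Mul(Add(Function('E')(6), l), Function('w')(-29, 12)) = Mul(Add(6, Rational(2875, 7)), Add(Mul(-3, 12), Mul(23, -29))) = Mul(Rational(2917, 7), Add(-36, -667)) = Mul(Rational(2917, 7), -703) = Rational(-2050651, 7)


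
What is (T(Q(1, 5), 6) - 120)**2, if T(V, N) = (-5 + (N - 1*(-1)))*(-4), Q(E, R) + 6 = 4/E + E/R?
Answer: 16384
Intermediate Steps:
Q(E, R) = -6 + 4/E + E/R (Q(E, R) = -6 + (4/E + E/R) = -6 + 4/E + E/R)
T(V, N) = 16 - 4*N (T(V, N) = (-5 + (N + 1))*(-4) = (-5 + (1 + N))*(-4) = (-4 + N)*(-4) = 16 - 4*N)
(T(Q(1, 5), 6) - 120)**2 = ((16 - 4*6) - 120)**2 = ((16 - 24) - 120)**2 = (-8 - 120)**2 = (-128)**2 = 16384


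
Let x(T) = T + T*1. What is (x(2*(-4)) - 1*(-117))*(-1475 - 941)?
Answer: -244016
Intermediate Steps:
x(T) = 2*T (x(T) = T + T = 2*T)
(x(2*(-4)) - 1*(-117))*(-1475 - 941) = (2*(2*(-4)) - 1*(-117))*(-1475 - 941) = (2*(-8) + 117)*(-2416) = (-16 + 117)*(-2416) = 101*(-2416) = -244016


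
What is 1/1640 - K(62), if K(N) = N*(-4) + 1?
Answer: 405081/1640 ≈ 247.00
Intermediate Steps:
K(N) = 1 - 4*N (K(N) = -4*N + 1 = 1 - 4*N)
1/1640 - K(62) = 1/1640 - (1 - 4*62) = 1/1640 - (1 - 248) = 1/1640 - 1*(-247) = 1/1640 + 247 = 405081/1640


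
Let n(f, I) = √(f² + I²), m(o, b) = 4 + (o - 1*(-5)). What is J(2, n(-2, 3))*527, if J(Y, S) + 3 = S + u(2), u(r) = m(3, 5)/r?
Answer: 1581 + 527*√13 ≈ 3481.1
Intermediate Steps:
m(o, b) = 9 + o (m(o, b) = 4 + (o + 5) = 4 + (5 + o) = 9 + o)
u(r) = 12/r (u(r) = (9 + 3)/r = 12/r)
n(f, I) = √(I² + f²)
J(Y, S) = 3 + S (J(Y, S) = -3 + (S + 12/2) = -3 + (S + 12*(½)) = -3 + (S + 6) = -3 + (6 + S) = 3 + S)
J(2, n(-2, 3))*527 = (3 + √(3² + (-2)²))*527 = (3 + √(9 + 4))*527 = (3 + √13)*527 = 1581 + 527*√13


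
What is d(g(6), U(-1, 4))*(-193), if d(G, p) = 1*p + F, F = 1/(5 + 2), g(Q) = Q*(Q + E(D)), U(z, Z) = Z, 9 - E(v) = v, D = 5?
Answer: -5597/7 ≈ -799.57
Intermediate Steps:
E(v) = 9 - v
g(Q) = Q*(4 + Q) (g(Q) = Q*(Q + (9 - 1*5)) = Q*(Q + (9 - 5)) = Q*(Q + 4) = Q*(4 + Q))
F = 1/7 ≈ 0.14286
d(G, p) = 1/7 + p (d(G, p) = 1*p + 1/7 = p + 1/7 = 1/7 + p)
d(g(6), U(-1, 4))*(-193) = (1/7 + 4)*(-193) = (29/7)*(-193) = -5597/7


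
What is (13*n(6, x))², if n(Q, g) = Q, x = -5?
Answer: 6084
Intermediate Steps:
(13*n(6, x))² = (13*6)² = 78² = 6084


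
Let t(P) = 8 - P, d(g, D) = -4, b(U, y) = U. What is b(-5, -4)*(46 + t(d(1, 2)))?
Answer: -290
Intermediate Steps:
b(-5, -4)*(46 + t(d(1, 2))) = -5*(46 + (8 - 1*(-4))) = -5*(46 + (8 + 4)) = -5*(46 + 12) = -5*58 = -290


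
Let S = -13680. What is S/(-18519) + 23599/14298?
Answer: 210875507/88261554 ≈ 2.3892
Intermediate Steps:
S/(-18519) + 23599/14298 = -13680/(-18519) + 23599/14298 = -13680*(-1/18519) + 23599*(1/14298) = 4560/6173 + 23599/14298 = 210875507/88261554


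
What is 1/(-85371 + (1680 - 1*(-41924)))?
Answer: -1/41767 ≈ -2.3942e-5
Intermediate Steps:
1/(-85371 + (1680 - 1*(-41924))) = 1/(-85371 + (1680 + 41924)) = 1/(-85371 + 43604) = 1/(-41767) = -1/41767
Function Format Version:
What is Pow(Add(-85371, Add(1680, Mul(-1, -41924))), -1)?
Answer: Rational(-1, 41767) ≈ -2.3942e-5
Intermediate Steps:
Pow(Add(-85371, Add(1680, Mul(-1, -41924))), -1) = Pow(Add(-85371, Add(1680, 41924)), -1) = Pow(Add(-85371, 43604), -1) = Pow(-41767, -1) = Rational(-1, 41767)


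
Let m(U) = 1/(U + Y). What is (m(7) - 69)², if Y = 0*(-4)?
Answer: 232324/49 ≈ 4741.3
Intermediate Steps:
Y = 0
m(U) = 1/U (m(U) = 1/(U + 0) = 1/U)
(m(7) - 69)² = (1/7 - 69)² = (⅐ - 69)² = (-482/7)² = 232324/49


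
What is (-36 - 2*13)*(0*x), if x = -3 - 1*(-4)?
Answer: 0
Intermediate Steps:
x = 1 (x = -3 + 4 = 1)
(-36 - 2*13)*(0*x) = (-36 - 2*13)*(0*1) = (-36 - 26)*0 = -62*0 = 0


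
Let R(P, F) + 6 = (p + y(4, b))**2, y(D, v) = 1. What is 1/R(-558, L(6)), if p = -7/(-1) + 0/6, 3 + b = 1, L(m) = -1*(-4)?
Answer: 1/58 ≈ 0.017241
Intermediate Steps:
L(m) = 4
b = -2 (b = -3 + 1 = -2)
p = 7 (p = -7*(-1) + 0*(1/6) = 7 + 0 = 7)
R(P, F) = 58 (R(P, F) = -6 + (7 + 1)**2 = -6 + 8**2 = -6 + 64 = 58)
1/R(-558, L(6)) = 1/58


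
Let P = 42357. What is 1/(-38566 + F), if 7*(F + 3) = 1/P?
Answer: -296499/11435669930 ≈ -2.5928e-5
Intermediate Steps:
F = -889496/296499 (F = -3 + (⅐)/42357 = -3 + (⅐)*(1/42357) = -3 + 1/296499 = -889496/296499 ≈ -3.0000)
1/(-38566 + F) = 1/(-38566 - 889496/296499) = 1/(-11435669930/296499) = -296499/11435669930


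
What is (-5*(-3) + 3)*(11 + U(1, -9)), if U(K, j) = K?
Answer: 216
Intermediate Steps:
(-5*(-3) + 3)*(11 + U(1, -9)) = (-5*(-3) + 3)*(11 + 1) = (15 + 3)*12 = 18*12 = 216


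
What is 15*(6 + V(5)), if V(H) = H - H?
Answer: 90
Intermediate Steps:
V(H) = 0
15*(6 + V(5)) = 15*(6 + 0) = 15*6 = 90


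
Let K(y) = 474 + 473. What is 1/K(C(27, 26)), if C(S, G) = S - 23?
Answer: 1/947 ≈ 0.0010560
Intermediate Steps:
C(S, G) = -23 + S
K(y) = 947
1/K(C(27, 26)) = 1/947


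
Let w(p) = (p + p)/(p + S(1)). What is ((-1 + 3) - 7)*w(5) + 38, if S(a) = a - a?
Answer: 28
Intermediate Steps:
S(a) = 0
w(p) = 2 (w(p) = (p + p)/(p + 0) = (2*p)/p = 2)
((-1 + 3) - 7)*w(5) + 38 = ((-1 + 3) - 7)*2 + 38 = (2 - 7)*2 + 38 = -5*2 + 38 = -10 + 38 = 28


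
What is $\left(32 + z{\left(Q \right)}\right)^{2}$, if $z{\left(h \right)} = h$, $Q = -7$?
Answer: $625$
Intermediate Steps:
$\left(32 + z{\left(Q \right)}\right)^{2} = \left(32 - 7\right)^{2} = 25^{2} = 625$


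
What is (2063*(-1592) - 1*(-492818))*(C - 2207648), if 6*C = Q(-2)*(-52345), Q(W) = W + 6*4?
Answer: 20095121546242/3 ≈ 6.6984e+12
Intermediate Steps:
Q(W) = 24 + W (Q(W) = W + 24 = 24 + W)
C = -575795/3 (C = ((24 - 2)*(-52345))/6 = (22*(-52345))/6 = (1/6)*(-1151590) = -575795/3 ≈ -1.9193e+5)
(2063*(-1592) - 1*(-492818))*(C - 2207648) = (2063*(-1592) - 1*(-492818))*(-575795/3 - 2207648) = (-3284296 + 492818)*(-7198739/3) = -2791478*(-7198739/3) = 20095121546242/3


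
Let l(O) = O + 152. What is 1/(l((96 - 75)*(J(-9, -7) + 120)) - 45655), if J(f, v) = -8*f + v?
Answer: -1/41618 ≈ -2.4028e-5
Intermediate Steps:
J(f, v) = v - 8*f
l(O) = 152 + O
1/(l((96 - 75)*(J(-9, -7) + 120)) - 45655) = 1/((152 + (96 - 75)*((-7 - 8*(-9)) + 120)) - 45655) = 1/((152 + 21*((-7 + 72) + 120)) - 45655) = 1/((152 + 21*(65 + 120)) - 45655) = 1/((152 + 21*185) - 45655) = 1/((152 + 3885) - 45655) = 1/(4037 - 45655) = 1/(-41618) = -1/41618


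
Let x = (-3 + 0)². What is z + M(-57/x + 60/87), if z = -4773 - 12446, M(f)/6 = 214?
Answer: -15935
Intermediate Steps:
x = 9 (x = (-3)² = 9)
M(f) = 1284 (M(f) = 6*214 = 1284)
z = -17219
z + M(-57/x + 60/87) = -17219 + 1284 = -15935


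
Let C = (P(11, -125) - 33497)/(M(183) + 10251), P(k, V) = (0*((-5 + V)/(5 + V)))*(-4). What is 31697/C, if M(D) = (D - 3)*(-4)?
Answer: -302104107/33497 ≈ -9018.8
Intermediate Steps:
P(k, V) = 0 (P(k, V) = (0*((-5 + V)/(5 + V)))*(-4) = 0*(-4) = 0)
M(D) = 12 - 4*D (M(D) = (-3 + D)*(-4) = 12 - 4*D)
C = -33497/9531 (C = (0 - 33497)/((12 - 4*183) + 10251) = -33497/((12 - 732) + 10251) = -33497/(-720 + 10251) = -33497/9531 ≈ -3.5145)
31697/C = 31697/(-33497/9531) = 31697*(-9531/33497) = -302104107/33497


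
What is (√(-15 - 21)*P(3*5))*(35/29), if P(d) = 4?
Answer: 840*I/29 ≈ 28.966*I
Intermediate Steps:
(√(-15 - 21)*P(3*5))*(35/29) = (√(-15 - 21)*4)*(35/29) = (√(-36)*4)*(35*(1/29)) = ((6*I)*4)*(35/29) = (24*I)*(35/29) = 840*I/29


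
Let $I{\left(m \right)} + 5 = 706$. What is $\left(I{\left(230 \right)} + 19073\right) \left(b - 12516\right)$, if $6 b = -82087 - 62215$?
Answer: $- \frac{2169188026}{3} \approx -7.2306 \cdot 10^{8}$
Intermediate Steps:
$I{\left(m \right)} = 701$ ($I{\left(m \right)} = -5 + 706 = 701$)
$b = - \frac{72151}{3}$ ($b = \frac{-82087 - 62215}{6} = \frac{1}{6} \left(-144302\right) = - \frac{72151}{3} \approx -24050.0$)
$\left(I{\left(230 \right)} + 19073\right) \left(b - 12516\right) = \left(701 + 19073\right) \left(- \frac{72151}{3} - 12516\right) = 19774 \left(- \frac{72151}{3} + \left(-88880 + 76364\right)\right) = 19774 \left(- \frac{72151}{3} - 12516\right) = 19774 \left(- \frac{109699}{3}\right) = - \frac{2169188026}{3}$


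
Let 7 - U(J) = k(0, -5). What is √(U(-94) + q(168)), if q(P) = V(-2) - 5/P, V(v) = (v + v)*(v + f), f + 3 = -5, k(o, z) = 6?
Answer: √289086/84 ≈ 6.4008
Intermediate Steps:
U(J) = 1 (U(J) = 7 - 1*6 = 7 - 6 = 1)
f = -8 (f = -3 - 5 = -8)
V(v) = 2*v*(-8 + v) (V(v) = (v + v)*(v - 8) = (2*v)*(-8 + v) = 2*v*(-8 + v))
q(P) = 40 - 5/P (q(P) = 2*(-2)*(-8 - 2) - 5/P = 2*(-2)*(-10) - 5/P = 40 - 5/P)
√(U(-94) + q(168)) = √(1 + (40 - 5/168)) = √(1 + 6715/168) = √(6883/168) = √289086/84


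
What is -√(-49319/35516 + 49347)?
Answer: -√15560968990307/17758 ≈ -222.14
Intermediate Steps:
-√(-49319/35516 + 49347) = -√(1752558733/35516) = -√15560968990307/17758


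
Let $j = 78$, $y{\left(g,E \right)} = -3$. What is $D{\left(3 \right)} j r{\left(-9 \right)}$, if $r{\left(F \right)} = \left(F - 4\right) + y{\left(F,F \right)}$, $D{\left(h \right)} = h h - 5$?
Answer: $-4992$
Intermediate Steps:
$D{\left(h \right)} = -5 + h^{2}$ ($D{\left(h \right)} = h^{2} - 5 = -5 + h^{2}$)
$r{\left(F \right)} = -7 + F$ ($r{\left(F \right)} = \left(F - 4\right) - 3 = \left(-4 + F\right) - 3 = -7 + F$)
$D{\left(3 \right)} j r{\left(-9 \right)} = \left(-5 + 3^{2}\right) 78 \left(-7 - 9\right) = \left(-5 + 9\right) 78 \left(-16\right) = 4 \cdot 78 \left(-16\right) = 312 \left(-16\right) = -4992$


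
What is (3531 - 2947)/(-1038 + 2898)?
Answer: 146/465 ≈ 0.31398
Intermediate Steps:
(3531 - 2947)/(-1038 + 2898) = 584/1860 = 584*(1/1860) = 146/465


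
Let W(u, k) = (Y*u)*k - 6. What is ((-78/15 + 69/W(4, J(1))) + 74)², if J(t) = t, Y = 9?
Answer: 505521/100 ≈ 5055.2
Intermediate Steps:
W(u, k) = -6 + 9*k*u (W(u, k) = (9*u)*k - 6 = 9*k*u - 6 = -6 + 9*k*u)
((-78/15 + 69/W(4, J(1))) + 74)² = ((-78/15 + 69/(-6 + 9*1*4)) + 74)² = ((-78*1/15 + 69/(-6 + 36)) + 74)² = ((-26/5 + 69/30) + 74)² = ((-26/5 + 69*(1/30)) + 74)² = ((-26/5 + 23/10) + 74)² = (-29/10 + 74)² = (711/10)² = 505521/100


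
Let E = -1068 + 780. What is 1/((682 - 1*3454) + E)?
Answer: -1/3060 ≈ -0.00032680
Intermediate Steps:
E = -288
1/((682 - 1*3454) + E) = 1/((682 - 1*3454) - 288) = 1/((682 - 3454) - 288) = 1/(-2772 - 288) = 1/(-3060) = -1/3060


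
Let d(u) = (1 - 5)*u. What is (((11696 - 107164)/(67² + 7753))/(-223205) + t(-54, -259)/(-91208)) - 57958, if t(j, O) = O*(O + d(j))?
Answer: -7222266942762057133/124611817718440 ≈ -57958.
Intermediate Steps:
d(u) = -4*u
t(j, O) = O*(O - 4*j)
(((11696 - 107164)/(67² + 7753))/(-223205) + t(-54, -259)/(-91208)) - 57958 = (((11696 - 107164)/(67² + 7753))/(-223205) - 259*(-259 - 4*(-54))/(-91208)) - 57958 = (-95468/(4489 + 7753)*(-1/223205) - 259*(-259 + 216)*(-1/91208)) - 57958 = (-95468/12242*(-1/223205) - 259*(-43)*(-1/91208)) - 57958 = (-95468*1/12242*(-1/223205) + 11137*(-1/91208)) - 57958 = (-47734/6121*(-1/223205) - 11137/91208) - 57958 = (47734/1366237805 - 11137/91208) - 57958 = -15211436711613/124611817718440 - 57958 = -7222266942762057133/124611817718440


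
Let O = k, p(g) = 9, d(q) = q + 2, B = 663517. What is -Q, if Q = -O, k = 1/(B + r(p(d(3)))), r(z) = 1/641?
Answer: 641/425314398 ≈ 1.5071e-6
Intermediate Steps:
d(q) = 2 + q
r(z) = 1/641
k = 641/425314398 (k = 1/(663517 + 1/641) = 1/(425314398/641) = 641/425314398 ≈ 1.5071e-6)
O = 641/425314398 ≈ 1.5071e-6
Q = -641/425314398 (Q = -1*641/425314398 = -641/425314398 ≈ -1.5071e-6)
-Q = -1*(-641/425314398) = 641/425314398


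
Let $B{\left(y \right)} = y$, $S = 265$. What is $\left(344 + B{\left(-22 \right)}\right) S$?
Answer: $85330$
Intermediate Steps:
$\left(344 + B{\left(-22 \right)}\right) S = \left(344 - 22\right) 265 = 322 \cdot 265 = 85330$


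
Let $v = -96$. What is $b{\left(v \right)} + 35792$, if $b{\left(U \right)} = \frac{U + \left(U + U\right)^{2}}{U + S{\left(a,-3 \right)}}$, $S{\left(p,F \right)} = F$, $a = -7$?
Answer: $\frac{1168880}{33} \approx 35421.0$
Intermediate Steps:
$b{\left(U \right)} = \frac{U + 4 U^{2}}{-3 + U}$ ($b{\left(U \right)} = \frac{U + \left(U + U\right)^{2}}{U - 3} = \frac{U + \left(2 U\right)^{2}}{-3 + U} = \frac{U + 4 U^{2}}{-3 + U}$)
$b{\left(v \right)} + 35792 = - \frac{96 \left(1 + 4 \left(-96\right)\right)}{-3 - 96} + 35792 = - \frac{96 \left(1 - 384\right)}{-99} + 35792 = \left(-96\right) \left(- \frac{1}{99}\right) \left(-383\right) + 35792 = - \frac{12256}{33} + 35792 = \frac{1168880}{33}$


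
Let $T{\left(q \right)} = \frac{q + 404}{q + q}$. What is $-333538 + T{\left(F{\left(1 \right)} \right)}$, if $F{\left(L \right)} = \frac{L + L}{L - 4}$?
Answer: $- \frac{667681}{2} \approx -3.3384 \cdot 10^{5}$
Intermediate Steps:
$F{\left(L \right)} = \frac{2 L}{-4 + L}$
$T{\left(q \right)} = \frac{404 + q}{2 q}$
$-333538 + T{\left(F{\left(1 \right)} \right)} = -333538 + \frac{404 + 2 \cdot 1 \frac{1}{-4 + 1}}{2 \cdot 2 \cdot 1 \frac{1}{-4 + 1}} = -333538 + \frac{404 + 2 \cdot 1 \frac{1}{-3}}{2 \cdot 2 \cdot 1 \frac{1}{-3}} = -333538 + \frac{404 + 2 \cdot 1 \left(- \frac{1}{3}\right)}{2 \cdot 2 \cdot 1 \left(- \frac{1}{3}\right)} = -333538 + \frac{404 - \frac{2}{3}}{2 \left(- \frac{2}{3}\right)} = -333538 + \frac{1}{2} \left(- \frac{3}{2}\right) \frac{1210}{3} = -333538 - \frac{605}{2} = - \frac{667681}{2}$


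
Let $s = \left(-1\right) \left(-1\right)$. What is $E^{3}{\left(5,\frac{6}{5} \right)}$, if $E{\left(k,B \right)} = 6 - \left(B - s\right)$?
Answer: $\frac{24389}{125} \approx 195.11$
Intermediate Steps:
$s = 1$
$E{\left(k,B \right)} = 7 - B$ ($E{\left(k,B \right)} = 6 - \left(-1 + B\right) = 7 - B$)
$E^{3}{\left(5,\frac{6}{5} \right)} = \left(7 - \frac{6}{5}\right)^{3} = \left(\frac{29}{5}\right)^{3} = \frac{24389}{125}$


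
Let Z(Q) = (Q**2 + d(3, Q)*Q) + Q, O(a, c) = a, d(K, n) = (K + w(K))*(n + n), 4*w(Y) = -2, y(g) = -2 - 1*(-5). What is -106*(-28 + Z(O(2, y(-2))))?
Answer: 212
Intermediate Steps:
y(g) = 3 (y(g) = -2 + 5 = 3)
w(Y) = -1/2 (w(Y) = (1/4)*(-2) = -1/2)
d(K, n) = 2*n*(-1/2 + K) (d(K, n) = (K - 1/2)*(n + n) = (-1/2 + K)*(2*n) = 2*n*(-1/2 + K))
Z(Q) = Q + 6*Q**2 (Z(Q) = (Q**2 + (Q*(-1 + 2*3))*Q) + Q = (Q**2 + (Q*(-1 + 6))*Q) + Q = (Q**2 + (Q*5)*Q) + Q = (Q**2 + (5*Q)*Q) + Q = (Q**2 + 5*Q**2) + Q = 6*Q**2 + Q = Q + 6*Q**2)
-106*(-28 + Z(O(2, y(-2)))) = -106*(-28 + 2*(1 + 6*2)) = -106*(-28 + 2*(1 + 12)) = -106*(-28 + 2*13) = -106*(-28 + 26) = -106*(-2) = 212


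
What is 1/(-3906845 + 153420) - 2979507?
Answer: -11183356061476/3753425 ≈ -2.9795e+6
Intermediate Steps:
1/(-3906845 + 153420) - 2979507 = 1/(-3753425) - 2979507 = -1/3753425 - 2979507 = -11183356061476/3753425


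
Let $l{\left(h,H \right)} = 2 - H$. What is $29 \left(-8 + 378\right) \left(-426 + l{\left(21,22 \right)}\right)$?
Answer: $-4785580$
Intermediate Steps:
$29 \left(-8 + 378\right) \left(-426 + l{\left(21,22 \right)}\right) = 29 \left(-8 + 378\right) \left(-426 + \left(2 - 22\right)\right) = 29 \cdot 370 \left(-426 + \left(2 - 22\right)\right) = 29 \cdot 370 \left(-426 - 20\right) = 29 \cdot 370 \left(-446\right) = 29 \left(-165020\right) = -4785580$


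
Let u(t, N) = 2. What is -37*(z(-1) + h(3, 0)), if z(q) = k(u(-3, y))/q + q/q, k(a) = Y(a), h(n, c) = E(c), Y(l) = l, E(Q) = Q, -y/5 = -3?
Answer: 37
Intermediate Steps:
y = 15 (y = -5*(-3) = 15)
h(n, c) = c
k(a) = a
z(q) = 1 + 2/q (z(q) = 2/q + q/q = 2/q + 1 = 1 + 2/q)
-37*(z(-1) + h(3, 0)) = -37*((2 - 1)/(-1) + 0) = -37*(-1*1 + 0) = -37*(-1 + 0) = -37*(-1) = 37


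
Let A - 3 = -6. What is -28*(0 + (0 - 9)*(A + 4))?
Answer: 252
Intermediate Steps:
A = -3 (A = 3 - 6 = -3)
-28*(0 + (0 - 9)*(A + 4)) = -28*(0 + (0 - 9)*(-3 + 4)) = -28*(0 - 9*1) = -28*(0 - 9) = -28*(-9) = 252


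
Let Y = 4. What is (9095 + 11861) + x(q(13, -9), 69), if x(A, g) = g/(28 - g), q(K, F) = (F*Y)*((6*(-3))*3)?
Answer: 859127/41 ≈ 20954.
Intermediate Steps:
q(K, F) = -216*F (q(K, F) = (F*4)*((6*(-3))*3) = (4*F)*(-18*3) = (4*F)*(-54) = -216*F)
(9095 + 11861) + x(q(13, -9), 69) = (9095 + 11861) - 1*69/(-28 + 69) = 20956 - 1*69/41 = 20956 - 1*69*1/41 = 20956 - 69/41 = 859127/41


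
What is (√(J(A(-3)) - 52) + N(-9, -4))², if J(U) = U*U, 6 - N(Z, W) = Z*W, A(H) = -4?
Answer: 864 - 360*I ≈ 864.0 - 360.0*I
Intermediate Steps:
N(Z, W) = 6 - W*Z (N(Z, W) = 6 - Z*W = 6 - W*Z)
J(U) = U²
(√(J(A(-3)) - 52) + N(-9, -4))² = (√((-4)² - 52) + (6 - 1*(-4)*(-9)))² = (√(16 - 52) + (6 - 36))² = (√(-36) - 30)² = (6*I - 30)² = (-30 + 6*I)²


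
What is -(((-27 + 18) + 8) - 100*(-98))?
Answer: -9799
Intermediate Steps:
-(((-27 + 18) + 8) - 100*(-98)) = -((-9 + 8) + 9800) = -(-1 + 9800) = -1*9799 = -9799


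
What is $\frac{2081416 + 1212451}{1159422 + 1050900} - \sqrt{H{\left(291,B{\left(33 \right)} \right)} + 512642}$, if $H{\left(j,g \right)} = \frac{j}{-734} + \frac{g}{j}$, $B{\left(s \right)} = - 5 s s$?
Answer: $\frac{3293867}{2210322} - \frac{\sqrt{2598565001695442}}{71198} \approx -714.49$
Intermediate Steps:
$B{\left(s \right)} = - 5 s^{2}$
$H{\left(j,g \right)} = - \frac{j}{734} + \frac{g}{j}$ ($H{\left(j,g \right)} = j \left(- \frac{1}{734}\right) + \frac{g}{j} = - \frac{j}{734} + \frac{g}{j}$)
$\frac{2081416 + 1212451}{1159422 + 1050900} - \sqrt{H{\left(291,B{\left(33 \right)} \right)} + 512642} = \frac{2081416 + 1212451}{1159422 + 1050900} - \sqrt{\left(\left(- \frac{1}{734}\right) 291 + \frac{\left(-5\right) 33^{2}}{291}\right) + 512642} = \frac{3293867}{2210322} - \sqrt{\left(- \frac{291}{734} + \left(-5\right) 1089 \cdot \frac{1}{291}\right) + 512642} = 3293867 \cdot \frac{1}{2210322} - \sqrt{\left(- \frac{291}{734} - \frac{1815}{97}\right) + 512642} = \frac{3293867}{2210322} - \sqrt{\left(- \frac{291}{734} - \frac{1815}{97}\right) + 512642} = \frac{3293867}{2210322} - \sqrt{- \frac{1360437}{71198} + 512642} = \frac{3293867}{2210322} - \sqrt{\frac{36497724679}{71198}} = \frac{3293867}{2210322} - \frac{\sqrt{2598565001695442}}{71198}$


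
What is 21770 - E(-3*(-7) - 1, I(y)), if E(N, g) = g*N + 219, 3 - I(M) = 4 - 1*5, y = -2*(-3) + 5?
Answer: 21471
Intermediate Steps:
y = 11 (y = 6 + 5 = 11)
I(M) = 4 (I(M) = 3 - (4 - 1*5) = 3 - (4 - 5) = 3 - 1*(-1) = 3 + 1 = 4)
E(N, g) = 219 + N*g (E(N, g) = N*g + 219 = 219 + N*g)
21770 - E(-3*(-7) - 1, I(y)) = 21770 - (219 + (-3*(-7) - 1)*4) = 21770 - (219 + (21 - 1)*4) = 21770 - (219 + 20*4) = 21770 - (219 + 80) = 21770 - 1*299 = 21770 - 299 = 21471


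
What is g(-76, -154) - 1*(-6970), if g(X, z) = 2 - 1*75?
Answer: 6897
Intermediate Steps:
g(X, z) = -73 (g(X, z) = 2 - 75 = -73)
g(-76, -154) - 1*(-6970) = -73 - 1*(-6970) = -73 + 6970 = 6897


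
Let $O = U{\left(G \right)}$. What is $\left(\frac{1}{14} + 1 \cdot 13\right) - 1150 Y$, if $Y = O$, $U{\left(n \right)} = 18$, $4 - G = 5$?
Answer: $- \frac{289617}{14} \approx -20687.0$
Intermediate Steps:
$G = -1$ ($G = 4 - 5 = -1$)
$O = 18$
$Y = 18$
$\left(\frac{1}{14} + 1 \cdot 13\right) - 1150 Y = \left(\frac{1}{14} + 1 \cdot 13\right) - 20700 = \left(\frac{1}{14} + 13\right) - 20700 = \frac{183}{14} - 20700 = - \frac{289617}{14}$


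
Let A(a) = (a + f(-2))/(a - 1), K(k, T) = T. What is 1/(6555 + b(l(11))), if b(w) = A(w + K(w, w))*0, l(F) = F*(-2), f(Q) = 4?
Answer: 1/6555 ≈ 0.00015256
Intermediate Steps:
A(a) = (4 + a)/(-1 + a) (A(a) = (a + 4)/(a - 1) = (4 + a)/(-1 + a))
l(F) = -2*F
b(w) = 0 (b(w) = ((4 + (w + w))/(-1 + (w + w)))*0 = ((4 + 2*w)/(-1 + 2*w))*0 = 0)
1/(6555 + b(l(11))) = 1/(6555 + 0) = 1/6555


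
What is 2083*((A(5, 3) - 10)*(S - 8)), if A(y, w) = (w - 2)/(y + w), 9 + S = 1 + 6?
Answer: 822785/4 ≈ 2.0570e+5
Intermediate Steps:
S = -2 (S = -9 + (1 + 6) = -9 + 7 = -2)
A(y, w) = (-2 + w)/(w + y)
2083*((A(5, 3) - 10)*(S - 8)) = 2083*(((-2 + 3)/(3 + 5) - 10)*(-2 - 8)) = 2083*((1/8 - 10)*(-10)) = 2083*(((⅛)*1 - 10)*(-10)) = 2083*((⅛ - 10)*(-10)) = 2083*(-79/8*(-10)) = 2083*(395/4) = 822785/4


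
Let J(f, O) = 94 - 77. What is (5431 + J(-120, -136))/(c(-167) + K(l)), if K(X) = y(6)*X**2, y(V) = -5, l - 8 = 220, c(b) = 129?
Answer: -1816/86597 ≈ -0.020971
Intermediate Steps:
J(f, O) = 17
l = 228 (l = 8 + 220 = 228)
K(X) = -5*X**2
(5431 + J(-120, -136))/(c(-167) + K(l)) = (5431 + 17)/(129 - 5*228**2) = 5448/(129 - 5*51984) = 5448/(129 - 259920) = 5448/(-259791) = 5448*(-1/259791) = -1816/86597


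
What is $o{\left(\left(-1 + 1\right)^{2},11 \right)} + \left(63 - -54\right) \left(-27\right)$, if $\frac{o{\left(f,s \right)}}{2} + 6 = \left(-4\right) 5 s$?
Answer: $-3611$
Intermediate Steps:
$o{\left(f,s \right)} = -12 - 40 s$ ($o{\left(f,s \right)} = -12 + 2 \left(-4\right) 5 s = -12 + 2 \left(- 20 s\right) = -12 - 40 s$)
$o{\left(\left(-1 + 1\right)^{2},11 \right)} + \left(63 - -54\right) \left(-27\right) = \left(-12 - 440\right) + \left(63 - -54\right) \left(-27\right) = \left(-12 - 440\right) + \left(63 + 54\right) \left(-27\right) = -452 + 117 \left(-27\right) = -452 - 3159 = -3611$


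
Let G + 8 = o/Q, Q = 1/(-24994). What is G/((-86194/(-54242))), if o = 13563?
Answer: -9193846239230/43097 ≈ -2.1333e+8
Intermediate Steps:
Q = -1/24994 ≈ -4.0010e-5
G = -338993630 (G = -8 + 13563/(-1/24994) = -8 + 13563*(-24994) = -8 - 338993622 = -338993630)
G/((-86194/(-54242))) = -338993630/((-86194/(-54242))) = -338993630/((-86194*(-1/54242))) = -338993630/43097/27121 = -338993630*27121/43097 = -9193846239230/43097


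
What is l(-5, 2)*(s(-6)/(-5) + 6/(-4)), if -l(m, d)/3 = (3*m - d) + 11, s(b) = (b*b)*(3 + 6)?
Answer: -5967/5 ≈ -1193.4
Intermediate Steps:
s(b) = 9*b**2 (s(b) = b**2*9 = 9*b**2)
l(m, d) = -33 - 9*m + 3*d (l(m, d) = -3*((3*m - d) + 11) = -3*((-d + 3*m) + 11) = -3*(11 - d + 3*m) = -33 - 9*m + 3*d)
l(-5, 2)*(s(-6)/(-5) + 6/(-4)) = (-33 - 9*(-5) + 3*2)*((9*(-6)**2)/(-5) + 6/(-4)) = (-33 + 45 + 6)*((9*36)*(-1/5) + 6*(-1/4)) = 18*(324*(-1/5) - 3/2) = 18*(-324/5 - 3/2) = 18*(-663/10) = -5967/5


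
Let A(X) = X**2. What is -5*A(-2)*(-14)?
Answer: 280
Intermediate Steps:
-5*A(-2)*(-14) = -5*(-2)**2*(-14) = -5*4*(-14) = -20*(-14) = 280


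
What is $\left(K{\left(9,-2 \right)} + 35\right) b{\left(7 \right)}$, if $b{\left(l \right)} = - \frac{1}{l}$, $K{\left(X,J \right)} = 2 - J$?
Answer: $- \frac{39}{7} \approx -5.5714$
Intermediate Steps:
$\left(K{\left(9,-2 \right)} + 35\right) b{\left(7 \right)} = \left(\left(2 - -2\right) + 35\right) \left(- \frac{1}{7}\right) = \left(\left(2 + 2\right) + 35\right) \left(\left(-1\right) \frac{1}{7}\right) = \left(4 + 35\right) \left(- \frac{1}{7}\right) = 39 \left(- \frac{1}{7}\right) = - \frac{39}{7}$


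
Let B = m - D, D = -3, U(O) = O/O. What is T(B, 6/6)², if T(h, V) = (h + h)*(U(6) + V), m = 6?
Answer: 1296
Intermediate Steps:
U(O) = 1
B = 9 (B = 6 - 1*(-3) = 6 + 3 = 9)
T(h, V) = 2*h*(1 + V) (T(h, V) = (h + h)*(1 + V) = (2*h)*(1 + V) = 2*h*(1 + V))
T(B, 6/6)² = (2*9*(1 + 6/6))² = (2*9*(1 + 6*(⅙)))² = (2*9*(1 + 1))² = (2*9*2)² = 36² = 1296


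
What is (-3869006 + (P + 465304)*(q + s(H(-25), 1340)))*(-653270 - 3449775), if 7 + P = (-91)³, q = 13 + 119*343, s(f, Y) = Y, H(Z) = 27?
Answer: 49894601070619370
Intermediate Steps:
q = 40830 (q = 13 + 40817 = 40830)
P = -753578 (P = -7 + (-91)³ = -7 - 753571 = -753578)
(-3869006 + (P + 465304)*(q + s(H(-25), 1340)))*(-653270 - 3449775) = (-3869006 + (-753578 + 465304)*(40830 + 1340))*(-653270 - 3449775) = (-3869006 - 288274*42170)*(-4103045) = (-3869006 - 12156514580)*(-4103045) = -12160383586*(-4103045) = 49894601070619370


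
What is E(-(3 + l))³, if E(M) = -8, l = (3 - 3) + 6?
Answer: -512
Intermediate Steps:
l = 6 (l = 0 + 6 = 6)
E(-(3 + l))³ = (-8)³ = -512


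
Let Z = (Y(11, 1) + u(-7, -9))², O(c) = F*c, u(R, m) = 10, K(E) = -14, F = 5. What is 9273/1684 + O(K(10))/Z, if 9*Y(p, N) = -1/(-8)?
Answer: 601342239/125058892 ≈ 4.8085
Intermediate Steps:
Y(p, N) = 1/72 (Y(p, N) = (-1/(-8))/9 = (-1*(-⅛))/9 = (⅑)*(⅛) = 1/72)
O(c) = 5*c
Z = 519841/5184 (Z = (1/72 + 10)² = (721/72)² = 519841/5184 ≈ 100.28)
9273/1684 + O(K(10))/Z = 9273/1684 + (5*(-14))/(519841/5184) = 9273*(1/1684) - 70*5184/519841 = 9273/1684 - 51840/74263 = 601342239/125058892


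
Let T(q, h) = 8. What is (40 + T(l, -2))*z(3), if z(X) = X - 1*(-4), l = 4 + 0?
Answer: 336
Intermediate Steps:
l = 4
z(X) = 4 + X (z(X) = X + 4 = 4 + X)
(40 + T(l, -2))*z(3) = (40 + 8)*(4 + 3) = 48*7 = 336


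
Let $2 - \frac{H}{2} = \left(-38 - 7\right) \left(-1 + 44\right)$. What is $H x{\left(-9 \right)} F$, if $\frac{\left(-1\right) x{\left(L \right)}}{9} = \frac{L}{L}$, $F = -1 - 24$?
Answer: $871650$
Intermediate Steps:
$H = 3874$ ($H = 4 - 2 \left(-38 - 7\right) \left(-1 + 44\right) = 4 - 2 \left(\left(-45\right) 43\right) = 4 - -3870 = 4 + 3870 = 3874$)
$F = -25$
$x{\left(L \right)} = -9$ ($x{\left(L \right)} = - 9 \frac{L}{L} = \left(-9\right) 1 = -9$)
$H x{\left(-9 \right)} F = 3874 \left(-9\right) \left(-25\right) = \left(-34866\right) \left(-25\right) = 871650$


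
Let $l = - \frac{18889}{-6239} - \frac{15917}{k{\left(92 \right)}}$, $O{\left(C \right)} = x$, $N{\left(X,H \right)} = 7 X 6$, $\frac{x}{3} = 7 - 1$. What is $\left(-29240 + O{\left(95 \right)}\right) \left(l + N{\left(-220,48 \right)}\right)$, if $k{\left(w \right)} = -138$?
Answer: $\frac{114748377360185}{430491} \approx 2.6655 \cdot 10^{8}$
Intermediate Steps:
$x = 18$ ($x = 3 \left(7 - 1\right) = 3 \cdot 6 = 18$)
$N{\left(X,H \right)} = 42 X$
$O{\left(C \right)} = 18$
$l = \frac{101912845}{860982}$ ($l = - \frac{18889}{-6239} - \frac{15917}{-138} = \left(-18889\right) \left(- \frac{1}{6239}\right) - - \frac{15917}{138} = \frac{18889}{6239} + \frac{15917}{138} = \frac{101912845}{860982} \approx 118.37$)
$\left(-29240 + O{\left(95 \right)}\right) \left(l + N{\left(-220,48 \right)}\right) = \left(-29240 + 18\right) \left(\frac{101912845}{860982} + 42 \left(-220\right)\right) = - 29222 \left(\frac{101912845}{860982} - 9240\right) = \left(-29222\right) \left(- \frac{7853560835}{860982}\right) = \frac{114748377360185}{430491}$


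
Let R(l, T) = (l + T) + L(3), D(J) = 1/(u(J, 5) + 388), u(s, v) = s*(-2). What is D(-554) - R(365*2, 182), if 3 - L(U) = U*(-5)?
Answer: -1391279/1496 ≈ -930.00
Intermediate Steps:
u(s, v) = -2*s
L(U) = 3 + 5*U (L(U) = 3 - U*(-5) = 3 - (-5)*U = 3 + 5*U)
D(J) = 1/(388 - 2*J) (D(J) = 1/(-2*J + 388) = 1/(388 - 2*J))
R(l, T) = 18 + T + l (R(l, T) = (l + T) + (3 + 5*3) = (T + l) + (3 + 15) = (T + l) + 18 = 18 + T + l)
D(-554) - R(365*2, 182) = -1/(-388 + 2*(-554)) - (18 + 182 + 365*2) = -1/(-388 - 1108) - (18 + 182 + 730) = -1/(-1496) - 1*930 = -1*(-1/1496) - 930 = 1/1496 - 930 = -1391279/1496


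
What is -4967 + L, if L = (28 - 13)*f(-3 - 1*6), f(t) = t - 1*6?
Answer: -5192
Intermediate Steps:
f(t) = -6 + t (f(t) = t - 6 = -6 + t)
L = -225 (L = (28 - 13)*(-6 + (-3 - 1*6)) = 15*(-6 + (-3 - 6)) = 15*(-6 - 9) = 15*(-15) = -225)
-4967 + L = -4967 - 225 = -5192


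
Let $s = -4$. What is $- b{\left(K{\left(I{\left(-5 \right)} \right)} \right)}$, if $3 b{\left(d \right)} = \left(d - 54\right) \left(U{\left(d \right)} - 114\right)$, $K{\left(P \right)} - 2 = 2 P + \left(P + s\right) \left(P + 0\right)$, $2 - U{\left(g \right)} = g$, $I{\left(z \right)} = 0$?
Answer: $-1976$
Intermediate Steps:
$U{\left(g \right)} = 2 - g$
$K{\left(P \right)} = 2 + 2 P + P \left(-4 + P\right)$ ($K{\left(P \right)} = 2 + \left(2 P + \left(P - 4\right) \left(P + 0\right)\right) = 2 + \left(2 P + \left(-4 + P\right) P\right) = 2 + \left(2 P + P \left(-4 + P\right)\right) = 2 + 2 P + P \left(-4 + P\right)$)
$b{\left(d \right)} = \frac{\left(-112 - d\right) \left(-54 + d\right)}{3}$ ($b{\left(d \right)} = \frac{\left(d - 54\right) \left(\left(2 - d\right) - 114\right)}{3} = \frac{\left(-54 + d\right) \left(-112 - d\right)}{3} = \frac{\left(-112 - d\right) \left(-54 + d\right)}{3}$)
$- b{\left(K{\left(I{\left(-5 \right)} \right)} \right)} = - (2016 - \frac{58 \left(2 + 0^{2} - 0\right)}{3} - \frac{\left(2 + 0^{2} - 0\right)^{2}}{3}) = - (2016 - \frac{58 \left(2 + 0 + 0\right)}{3} - \frac{\left(2 + 0 + 0\right)^{2}}{3}) = - (2016 - \frac{116}{3} - \frac{2^{2}}{3}) = - (2016 - \frac{116}{3} - \frac{4}{3}) = \left(-1\right) 1976 = -1976$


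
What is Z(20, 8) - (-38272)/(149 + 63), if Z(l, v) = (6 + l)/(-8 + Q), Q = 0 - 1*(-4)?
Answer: 18447/106 ≈ 174.03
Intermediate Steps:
Q = 4 (Q = 0 + 4 = 4)
Z(l, v) = -3/2 - l/4 (Z(l, v) = (6 + l)/(-8 + 4) = (6 + l)/(-4) = (6 + l)*(-¼) = -3/2 - l/4)
Z(20, 8) - (-38272)/(149 + 63) = (-3/2 - ¼*20) - (-38272)/(149 + 63) = (-3/2 - 5) - (-38272)/212 = -13/2 - (-38272)/212 = -13/2 - 184*(-52/53) = -13/2 + 9568/53 = 18447/106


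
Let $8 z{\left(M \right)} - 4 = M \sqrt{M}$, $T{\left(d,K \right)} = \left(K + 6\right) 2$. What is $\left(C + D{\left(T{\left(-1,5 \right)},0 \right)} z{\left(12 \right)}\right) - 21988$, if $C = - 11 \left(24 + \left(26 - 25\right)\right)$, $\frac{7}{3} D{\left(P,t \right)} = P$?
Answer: $- \frac{155808}{7} + \frac{198 \sqrt{3}}{7} \approx -22209.0$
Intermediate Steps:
$T{\left(d,K \right)} = 12 + 2 K$ ($T{\left(d,K \right)} = \left(6 + K\right) 2 = 12 + 2 K$)
$z{\left(M \right)} = \frac{1}{2} + \frac{M^{\frac{3}{2}}}{8}$ ($z{\left(M \right)} = \frac{1}{2} + \frac{M \sqrt{M}}{8} = \frac{1}{2} + \frac{M^{\frac{3}{2}}}{8}$)
$D{\left(P,t \right)} = \frac{3 P}{7}$
$C = -275$ ($C = - 11 \left(24 + \left(26 - 25\right)\right) = - 11 \left(24 + 1\right) = \left(-11\right) 25 = -275$)
$\left(C + D{\left(T{\left(-1,5 \right)},0 \right)} z{\left(12 \right)}\right) - 21988 = \left(-275 + \frac{3 \left(12 + 2 \cdot 5\right)}{7} \left(\frac{1}{2} + \frac{12^{\frac{3}{2}}}{8}\right)\right) - 21988 = \left(-275 + \frac{3 \left(12 + 10\right)}{7} \left(\frac{1}{2} + \frac{24 \sqrt{3}}{8}\right)\right) - 21988 = \left(-275 + \frac{3}{7} \cdot 22 \left(\frac{1}{2} + 3 \sqrt{3}\right)\right) - 21988 = \left(-275 + \frac{66 \left(\frac{1}{2} + 3 \sqrt{3}\right)}{7}\right) - 21988 = \left(-275 + \left(\frac{33}{7} + \frac{198 \sqrt{3}}{7}\right)\right) - 21988 = \left(- \frac{1892}{7} + \frac{198 \sqrt{3}}{7}\right) - 21988 = - \frac{155808}{7} + \frac{198 \sqrt{3}}{7}$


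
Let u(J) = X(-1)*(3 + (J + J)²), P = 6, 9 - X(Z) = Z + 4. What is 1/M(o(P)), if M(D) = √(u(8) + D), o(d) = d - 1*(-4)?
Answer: √391/782 ≈ 0.025286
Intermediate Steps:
X(Z) = 5 - Z (X(Z) = 9 - (Z + 4) = 9 - (4 + Z) = 9 + (-4 - Z) = 5 - Z)
o(d) = 4 + d (o(d) = d + 4 = 4 + d)
u(J) = 18 + 24*J² (u(J) = (5 - 1*(-1))*(3 + (J + J)²) = (5 + 1)*(3 + (2*J)²) = 6*(3 + 4*J²) = 18 + 24*J²)
M(D) = √(1554 + D) (M(D) = √((18 + 24*8²) + D) = √((18 + 24*64) + D) = √((18 + 1536) + D) = √(1554 + D))
1/M(o(P)) = 1/(√(1554 + (4 + 6))) = 1/(√(1554 + 10)) = 1/(√1564) = 1/(2*√391) = √391/782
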